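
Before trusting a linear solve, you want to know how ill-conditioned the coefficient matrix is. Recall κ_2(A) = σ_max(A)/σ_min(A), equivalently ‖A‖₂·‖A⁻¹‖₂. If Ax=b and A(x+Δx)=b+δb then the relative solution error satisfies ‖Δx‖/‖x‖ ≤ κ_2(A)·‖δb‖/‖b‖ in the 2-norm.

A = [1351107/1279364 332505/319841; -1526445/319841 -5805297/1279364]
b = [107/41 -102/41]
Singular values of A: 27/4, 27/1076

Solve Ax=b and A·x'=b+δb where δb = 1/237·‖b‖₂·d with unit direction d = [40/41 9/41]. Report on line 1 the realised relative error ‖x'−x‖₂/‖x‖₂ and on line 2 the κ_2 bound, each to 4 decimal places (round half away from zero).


0.0076
1.1350

largest singular value 27/4, smallest 27/1076
κ = σ_max/σ_min = (27/4)/(27/1076) = 269.0000
worst-case relative error ≤ 269.0000 × 1/237 = 1.1350
solve Ax = b  →  x = [-54.6462 58.0230]
2-norm of b is 3.6056; of x, 79.7049
with δb = [0.0148 0.0033], A·Δx = δb → ‖Δx‖ = 0.6063
realised ‖Δx‖/‖x‖ = 0.0076
tightness: 0.0076 against a bound of 1.1350 (unrounded ratio ≈ 0.0067)


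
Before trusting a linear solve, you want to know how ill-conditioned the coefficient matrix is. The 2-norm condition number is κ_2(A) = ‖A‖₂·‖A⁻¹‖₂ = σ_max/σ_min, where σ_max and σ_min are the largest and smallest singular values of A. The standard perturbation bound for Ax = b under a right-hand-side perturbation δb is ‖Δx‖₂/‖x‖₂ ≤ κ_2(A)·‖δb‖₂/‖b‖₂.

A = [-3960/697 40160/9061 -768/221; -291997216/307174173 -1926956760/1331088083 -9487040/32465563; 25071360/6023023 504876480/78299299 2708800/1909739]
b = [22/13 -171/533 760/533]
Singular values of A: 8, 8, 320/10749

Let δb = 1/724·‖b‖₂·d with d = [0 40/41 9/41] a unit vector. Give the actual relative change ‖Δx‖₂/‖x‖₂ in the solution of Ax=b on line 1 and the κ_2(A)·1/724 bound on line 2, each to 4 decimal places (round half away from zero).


0.3712
0.3712

σ_max = 8, σ_min = 320/10749
κ = σ_max/σ_min = 8/(320/10749) = 268.7250
perturbation bound = 268.7250·1/724 = 0.3712
solve Ax = b  →  x = [-0.0527 0.2681 -0.0588]
‖b‖₂ = 2.2361 and ‖x‖₂ = 0.2795
Δx = A⁻¹·δb where δb = 1/724·2.2361·d; ‖Δx‖ = 0.1037
realised ‖Δx‖/‖x‖ = 0.3712
tightness: 0.3712 against a bound of 0.3712; the bound is attained (ratio 1)


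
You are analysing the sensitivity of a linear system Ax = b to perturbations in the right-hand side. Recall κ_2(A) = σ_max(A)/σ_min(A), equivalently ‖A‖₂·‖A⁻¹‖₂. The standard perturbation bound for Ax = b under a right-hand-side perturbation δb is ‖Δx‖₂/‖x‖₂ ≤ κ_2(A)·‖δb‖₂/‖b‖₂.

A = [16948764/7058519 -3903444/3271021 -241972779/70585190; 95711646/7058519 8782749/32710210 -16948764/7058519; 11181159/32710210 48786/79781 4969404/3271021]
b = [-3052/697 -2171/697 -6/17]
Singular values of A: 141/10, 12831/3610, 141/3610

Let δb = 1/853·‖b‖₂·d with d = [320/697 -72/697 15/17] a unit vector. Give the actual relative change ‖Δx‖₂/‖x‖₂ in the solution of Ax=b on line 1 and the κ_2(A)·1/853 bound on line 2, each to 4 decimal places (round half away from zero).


largest singular value 141/10, smallest 141/3610
condition number: (141/10) ÷ (141/3610) = 361.0000
perturbation bound = 361.0000·1/853 = 0.4232
solve Ax = b  →  x = [-4.4289 47.5914 -18.3917]
2-norm of b is 5.3852; of x, 51.2134
δb = ε·‖b‖·d = [0.0029 -0.0007 0.0056]; solving A·Δx = δb gives ‖Δx‖ = 0.1616
realised ‖Δx‖/‖x‖ = 0.0032
realised/bound (from unrounded values) ≈ 0.0075

0.0032
0.4232


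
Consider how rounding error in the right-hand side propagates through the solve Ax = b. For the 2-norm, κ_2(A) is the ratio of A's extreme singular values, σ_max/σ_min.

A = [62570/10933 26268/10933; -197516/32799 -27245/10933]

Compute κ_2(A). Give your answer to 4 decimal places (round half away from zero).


M = AᵀA = [88284916/1279161 12261700/426387; 12261700/426387 1703089/142129]. tr(M)=613093/7569, det(M)=36/841
solving λ² − 613093/7569·λ + 36/841 = 0 gives λ = 81, 4/7569
σ_max=√81=9, σ_min=√(4/7569)=(2/87) → κ = 391.5000

391.5000


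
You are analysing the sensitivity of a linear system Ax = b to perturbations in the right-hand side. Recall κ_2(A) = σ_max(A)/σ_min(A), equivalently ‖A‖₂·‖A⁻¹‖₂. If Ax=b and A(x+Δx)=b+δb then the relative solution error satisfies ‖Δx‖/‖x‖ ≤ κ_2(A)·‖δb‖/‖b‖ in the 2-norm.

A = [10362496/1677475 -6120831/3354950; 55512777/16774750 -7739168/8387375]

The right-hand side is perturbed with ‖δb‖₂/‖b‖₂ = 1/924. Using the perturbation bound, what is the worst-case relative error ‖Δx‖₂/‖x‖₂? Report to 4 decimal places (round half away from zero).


0.1709

AᵀA = [47819379741361/973675562500 -3486677986512/243418890625; -3486677986512/243418890625 4069872624889/973675562500]; tr = 41511401893/778940450, det = 28398241/249260944
char-poly roots: 5329/100 and 133225/62315236
κ = σ_max/σ_min = (73/10)/(365/7894) = 157.8800
bound on ‖Δx‖/‖x‖: κ·ε = 157.8800·1/924 = 0.1709


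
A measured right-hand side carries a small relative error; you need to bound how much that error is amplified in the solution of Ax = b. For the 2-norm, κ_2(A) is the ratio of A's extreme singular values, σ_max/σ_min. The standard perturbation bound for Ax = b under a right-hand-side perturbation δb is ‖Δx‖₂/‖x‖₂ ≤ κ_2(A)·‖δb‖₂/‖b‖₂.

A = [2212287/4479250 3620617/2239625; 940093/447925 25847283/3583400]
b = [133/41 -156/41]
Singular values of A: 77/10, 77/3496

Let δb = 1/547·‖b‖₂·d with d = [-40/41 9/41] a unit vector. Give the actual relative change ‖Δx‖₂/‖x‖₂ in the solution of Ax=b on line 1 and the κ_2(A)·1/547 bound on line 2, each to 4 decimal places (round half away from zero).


0.0023
0.6391

σ_max = 77/10, σ_min = 77/3496
κ = σ_max/σ_min = (77/10)/(77/3496) = 349.6000
worst-case relative error ≤ 349.6000 × 1/547 = 0.6391
solve Ax = b  →  x = [174.2369 -51.2249]
‖b‖ = 5.0000, ‖x‖ = 181.6108
δb = ε·‖b‖·d = [-0.0089 0.0020]; solving A·Δx = δb gives ‖Δx‖ = 0.4150
relative error = 0.0023
realised/bound (from unrounded values) ≈ 0.0036


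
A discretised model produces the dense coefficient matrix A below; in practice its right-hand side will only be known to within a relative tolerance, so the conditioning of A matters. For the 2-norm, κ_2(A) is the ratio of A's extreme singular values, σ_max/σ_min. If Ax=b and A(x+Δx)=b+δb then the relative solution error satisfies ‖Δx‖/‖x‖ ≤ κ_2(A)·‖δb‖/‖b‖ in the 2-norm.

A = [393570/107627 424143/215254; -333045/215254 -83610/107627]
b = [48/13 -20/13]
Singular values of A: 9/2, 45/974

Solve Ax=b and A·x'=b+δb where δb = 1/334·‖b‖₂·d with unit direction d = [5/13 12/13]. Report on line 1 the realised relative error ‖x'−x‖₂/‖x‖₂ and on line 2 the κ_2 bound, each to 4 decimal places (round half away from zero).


0.2916
0.2916

from the listed singular values, σ₁ = 9/2, σ_n = 45/974
κ_2(A) = (9/2) / (45/974) = 97.4000
κ_2(A)·‖δb‖/‖b‖ = 0.2916
solve Ax = b  →  x = [0.7843 0.4183]
‖b‖ = 4.0000, ‖x‖ = 0.8889
with δb = [0.0046 0.0111], A·Δx = δb → ‖Δx‖ = 0.2592
relative error = 0.2916
so the bound is sharp here: realised error equals the bound


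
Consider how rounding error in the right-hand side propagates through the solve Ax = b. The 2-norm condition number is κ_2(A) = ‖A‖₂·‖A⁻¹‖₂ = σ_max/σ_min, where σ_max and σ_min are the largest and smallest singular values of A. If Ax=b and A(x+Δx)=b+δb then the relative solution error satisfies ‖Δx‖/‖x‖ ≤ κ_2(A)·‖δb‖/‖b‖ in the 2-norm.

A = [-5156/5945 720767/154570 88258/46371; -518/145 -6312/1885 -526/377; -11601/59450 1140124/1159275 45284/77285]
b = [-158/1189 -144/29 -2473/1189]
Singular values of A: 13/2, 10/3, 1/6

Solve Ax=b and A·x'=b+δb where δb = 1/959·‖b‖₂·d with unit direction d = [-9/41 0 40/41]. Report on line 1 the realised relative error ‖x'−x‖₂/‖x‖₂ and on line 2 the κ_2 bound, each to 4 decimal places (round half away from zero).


σ_max = 13/2, σ_min = 1/6
κ_2(A) = (13/2) / (1/6) = 39.0000
worst-case relative error ≤ 39.0000 × 1/959 = 0.0407
solve Ax = b  →  x = [1.2812 4.7142 -11.0357]
‖b‖₂ = 5.3852 and ‖x‖₂ = 12.0687
δb = ε·‖b‖·d = [-0.0012 0.0000 0.0055]; solving A·Δx = δb gives ‖Δx‖ = 0.0337
dividing the unrounded norms, ‖Δx‖/‖x‖ = 0.0028
so the bound overstates the realised error by a factor of ≈ 14.5671 (computed from the unrounded values)

0.0028
0.0407


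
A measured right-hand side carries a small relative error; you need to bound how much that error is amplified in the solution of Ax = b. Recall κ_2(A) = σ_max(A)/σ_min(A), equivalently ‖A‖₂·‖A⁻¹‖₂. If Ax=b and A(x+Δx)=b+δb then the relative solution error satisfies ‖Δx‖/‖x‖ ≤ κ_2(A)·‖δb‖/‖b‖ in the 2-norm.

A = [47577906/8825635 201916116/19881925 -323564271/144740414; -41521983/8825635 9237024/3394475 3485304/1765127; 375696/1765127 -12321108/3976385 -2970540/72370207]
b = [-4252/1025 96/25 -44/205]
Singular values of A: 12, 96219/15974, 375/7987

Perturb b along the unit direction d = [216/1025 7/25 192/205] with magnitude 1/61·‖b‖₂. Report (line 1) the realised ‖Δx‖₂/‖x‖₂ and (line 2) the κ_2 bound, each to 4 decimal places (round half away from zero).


2.6582
4.1899

from the listed singular values, σ₁ = 12, σ_n = 375/7987
κ_2(A) = 12 / (375/7987) = 255.5840
κ_2(A)·‖δb‖/‖b‖ = 4.1899
solve Ax = b  →  x = [-0.6857 0.0184 0.2857]
‖b‖₂ = 5.6569 and ‖x‖₂ = 0.7430
re-solving with b+δb shifts x by Δx of norm 1.9751
realised ‖Δx‖/‖x‖ = 2.6582
tightness: 2.6582 against a bound of 4.1899 (unrounded ratio ≈ 0.6344)


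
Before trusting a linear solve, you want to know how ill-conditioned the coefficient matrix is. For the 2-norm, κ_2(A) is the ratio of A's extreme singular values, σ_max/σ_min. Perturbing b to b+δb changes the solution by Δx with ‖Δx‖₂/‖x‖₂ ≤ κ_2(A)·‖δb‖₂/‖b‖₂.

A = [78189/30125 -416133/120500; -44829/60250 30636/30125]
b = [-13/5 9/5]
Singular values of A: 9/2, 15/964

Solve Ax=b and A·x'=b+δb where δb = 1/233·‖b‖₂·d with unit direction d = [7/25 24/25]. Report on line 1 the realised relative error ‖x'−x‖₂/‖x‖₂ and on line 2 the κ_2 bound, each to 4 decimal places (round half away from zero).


largest singular value 9/2, smallest 15/964
κ = σ_max/σ_min = (9/2)/(15/964) = 289.2000
κ_2(A)·‖δb‖/‖b‖ = 1.2412
solve Ax = b  →  x = [51.0133 39.0933]
2-norm of b is 3.1623; of x, 64.2701
with δb = [0.0038 0.0130], A·Δx = δb → ‖Δx‖ = 0.8722
realised ‖Δx‖/‖x‖ = 0.0136
tightness: 0.0136 against a bound of 1.2412 (unrounded ratio ≈ 0.0109)

0.0136
1.2412


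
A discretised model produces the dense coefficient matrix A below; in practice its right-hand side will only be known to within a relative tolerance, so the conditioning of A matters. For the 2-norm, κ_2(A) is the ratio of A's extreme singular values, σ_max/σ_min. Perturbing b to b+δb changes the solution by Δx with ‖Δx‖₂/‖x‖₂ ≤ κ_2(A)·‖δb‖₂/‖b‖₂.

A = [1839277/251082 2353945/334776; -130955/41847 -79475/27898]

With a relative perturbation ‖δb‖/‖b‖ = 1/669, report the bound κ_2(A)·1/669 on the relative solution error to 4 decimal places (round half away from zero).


0.1593

M = AᵀA = [816223529/12863124 1036300265/17150832; 1036300265/17150832 1316180525/22867776]. tr(M)=858800041/7096896, det(M)=9150625/7096896
λ_max, λ_min = (858800041/7096896 ± √737277746285761681/50365932834816)/2 = 121, 75625/7096896
κ = σ_max/σ_min = 11/(275/2664) = 106.5600
worst-case relative error ≤ 106.5600 × 1/669 = 0.1593


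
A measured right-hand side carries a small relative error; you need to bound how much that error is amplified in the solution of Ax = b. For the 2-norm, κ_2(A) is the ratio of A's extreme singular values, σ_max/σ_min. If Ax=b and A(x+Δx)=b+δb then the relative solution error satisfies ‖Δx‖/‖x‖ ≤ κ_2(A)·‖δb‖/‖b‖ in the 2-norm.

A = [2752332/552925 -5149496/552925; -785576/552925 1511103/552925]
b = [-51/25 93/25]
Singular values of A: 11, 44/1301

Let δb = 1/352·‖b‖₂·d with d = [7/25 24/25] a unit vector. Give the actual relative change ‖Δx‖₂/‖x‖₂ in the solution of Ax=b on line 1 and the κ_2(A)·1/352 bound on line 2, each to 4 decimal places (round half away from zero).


0.0040
0.9240

from the listed singular values, σ₁ = 11, σ_n = 44/1301
condition number: 11 ÷ (44/1301) = 325.2500
κ_2(A)·‖δb‖/‖b‖ = 0.9240
solve Ax = b  →  x = [78.1404 41.9840]
2-norm of b is 4.2426; of x, 88.7050
with δb = [0.0034 0.0116], A·Δx = δb → ‖Δx‖ = 0.3564
realised ‖Δx‖/‖x‖ = 0.0040
so the bound overstates the realised error by a factor of ≈ 229.9876 (computed from the unrounded values)


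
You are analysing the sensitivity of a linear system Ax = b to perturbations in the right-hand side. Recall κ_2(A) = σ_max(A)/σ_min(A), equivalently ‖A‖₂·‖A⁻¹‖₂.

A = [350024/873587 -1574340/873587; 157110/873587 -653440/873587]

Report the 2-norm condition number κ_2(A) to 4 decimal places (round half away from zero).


163.9000

AᵀA = [871008004/4515705601 -3868158240/4515705601; -3868158240/4515705601 17192486800/4515705601]; tr = 10745684/2686321, det = 1600/2686321
solving λ² − 10745684/2686321·λ + 1600/2686321 = 0 gives λ = 4, 400/2686321
so κ_2 = √(4 / (400/2686321)) = 163.9000


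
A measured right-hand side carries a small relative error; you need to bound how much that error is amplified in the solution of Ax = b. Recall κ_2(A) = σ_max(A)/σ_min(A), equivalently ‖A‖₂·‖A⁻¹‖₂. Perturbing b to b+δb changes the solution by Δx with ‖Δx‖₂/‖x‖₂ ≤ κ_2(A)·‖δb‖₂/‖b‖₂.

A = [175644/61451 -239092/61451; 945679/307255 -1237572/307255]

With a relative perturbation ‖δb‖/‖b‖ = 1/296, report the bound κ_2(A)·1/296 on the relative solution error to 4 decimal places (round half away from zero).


0.3579

form AᵀA = [1980474601/112254025 -2639979468/112254025; -2639979468/112254025 3520462624/112254025] with trace 220037489/4490161 and determinant 960400/4490161
eigenvalues of AᵀA: λ = (tr ± √(tr²−4·det))/2 = 49, 19600/4490161
so κ_2 = √(49 / (19600/4490161)) = 105.9500
perturbation bound = 105.9500·1/296 = 0.3579


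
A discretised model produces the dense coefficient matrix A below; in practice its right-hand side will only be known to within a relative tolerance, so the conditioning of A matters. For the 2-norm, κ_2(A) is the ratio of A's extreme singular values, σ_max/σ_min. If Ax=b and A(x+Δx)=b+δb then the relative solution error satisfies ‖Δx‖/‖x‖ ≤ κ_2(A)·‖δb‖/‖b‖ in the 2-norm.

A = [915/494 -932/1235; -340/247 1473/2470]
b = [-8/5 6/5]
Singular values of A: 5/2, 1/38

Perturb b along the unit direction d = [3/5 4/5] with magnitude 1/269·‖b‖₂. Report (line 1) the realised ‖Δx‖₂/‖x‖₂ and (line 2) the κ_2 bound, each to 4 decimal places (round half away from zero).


largest singular value 5/2, smallest 1/38
κ = σ_max/σ_min = (5/2)/(1/38) = 95.0000
worst-case relative error ≤ 95.0000 × 1/269 = 0.3532
solve Ax = b  →  x = [-0.7385 0.3077]
2-norm of b is 2.0000; of x, 0.8000
with δb = [0.0045 0.0059], A·Δx = δb → ‖Δx‖ = 0.2825
relative error = 0.3532
so the bound is sharp here: realised error equals the bound

0.3532
0.3532


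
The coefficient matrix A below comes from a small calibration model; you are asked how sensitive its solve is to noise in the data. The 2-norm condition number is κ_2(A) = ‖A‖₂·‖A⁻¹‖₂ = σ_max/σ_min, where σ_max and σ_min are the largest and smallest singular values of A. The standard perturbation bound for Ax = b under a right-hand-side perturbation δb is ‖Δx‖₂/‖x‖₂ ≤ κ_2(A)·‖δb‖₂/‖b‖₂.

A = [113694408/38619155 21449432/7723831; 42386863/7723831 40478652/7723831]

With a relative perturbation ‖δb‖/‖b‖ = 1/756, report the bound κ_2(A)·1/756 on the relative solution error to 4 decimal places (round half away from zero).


0.5181

AᵀA = [200147308944601/5160689041225 38122823034324/1032137808245; 38122823034324/1032137808245 7261589622352/206427561649]; tr = 453849048161/6136372225, det = 218803264/6136372225
char-poly roots: 1849/25 and 118336/245454889
κ = σ_max/σ_min = (43/5)/(344/15667) = 391.6750
perturbation bound = 391.6750·1/756 = 0.5181


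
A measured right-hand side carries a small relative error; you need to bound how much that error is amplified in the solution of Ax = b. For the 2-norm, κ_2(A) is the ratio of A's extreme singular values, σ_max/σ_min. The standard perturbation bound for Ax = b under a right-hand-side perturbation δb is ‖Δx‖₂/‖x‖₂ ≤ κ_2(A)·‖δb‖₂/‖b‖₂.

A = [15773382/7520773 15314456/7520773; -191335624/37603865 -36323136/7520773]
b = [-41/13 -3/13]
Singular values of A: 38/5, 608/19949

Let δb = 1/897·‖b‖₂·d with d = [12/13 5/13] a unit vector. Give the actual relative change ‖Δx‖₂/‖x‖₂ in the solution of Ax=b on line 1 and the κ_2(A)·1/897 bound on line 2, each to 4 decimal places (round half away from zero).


0.0012
0.2780

σ_max = 38/5, σ_min = 608/19949
κ_2(A) = (38/5) / (608/19949) = 249.3625
perturbation bound = 249.3625·1/897 = 0.2780
solve Ax = b  →  x = [67.7892 -71.3695]
2-norm of b is 3.1623; of x, 98.4327
re-solving with b+δb shifts x by Δx of norm 0.1157
dividing the unrounded norms, ‖Δx‖/‖x‖ = 0.0012
so the bound overstates the realised error by a factor of ≈ 236.5663 (computed from the unrounded values)


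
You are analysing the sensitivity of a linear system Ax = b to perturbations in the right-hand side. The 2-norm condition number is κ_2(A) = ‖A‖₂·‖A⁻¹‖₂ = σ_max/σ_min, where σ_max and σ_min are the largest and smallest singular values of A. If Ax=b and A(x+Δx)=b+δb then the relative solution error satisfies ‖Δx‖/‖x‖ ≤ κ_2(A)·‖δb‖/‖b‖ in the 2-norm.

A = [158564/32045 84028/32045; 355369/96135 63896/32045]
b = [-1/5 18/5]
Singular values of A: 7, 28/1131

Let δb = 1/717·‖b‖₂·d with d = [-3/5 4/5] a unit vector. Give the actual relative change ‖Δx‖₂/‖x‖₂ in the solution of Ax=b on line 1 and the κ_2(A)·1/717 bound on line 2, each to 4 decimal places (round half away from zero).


largest singular value 7, smallest 28/1131
κ = σ_max/σ_min = 7/(28/1131) = 282.7500
bound on ‖Δx‖/‖x‖: κ·ε = 282.7500·1/717 = 0.3944
solve Ax = b  →  x = [-56.7731 107.0567]
‖b‖₂ = 3.6056 and ‖x‖₂ = 121.1789
Δx = A⁻¹·δb where δb = 1/717·3.6056·d; ‖Δx‖ = 0.2031
realised ‖Δx‖/‖x‖ = 0.0017
tightness: 0.0017 against a bound of 0.3944 (unrounded ratio ≈ 0.0043)

0.0017
0.3944


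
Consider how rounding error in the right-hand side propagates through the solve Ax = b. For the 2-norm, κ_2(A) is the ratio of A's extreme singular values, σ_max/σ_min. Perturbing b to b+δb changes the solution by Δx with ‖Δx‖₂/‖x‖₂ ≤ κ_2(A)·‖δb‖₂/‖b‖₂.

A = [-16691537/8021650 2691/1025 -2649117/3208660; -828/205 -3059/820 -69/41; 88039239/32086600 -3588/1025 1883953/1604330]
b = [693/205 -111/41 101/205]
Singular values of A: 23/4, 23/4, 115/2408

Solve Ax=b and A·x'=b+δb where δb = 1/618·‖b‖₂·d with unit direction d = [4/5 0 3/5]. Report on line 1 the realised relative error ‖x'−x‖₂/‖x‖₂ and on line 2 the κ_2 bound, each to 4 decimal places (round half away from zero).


0.0024
0.1948

σ_max = 23/4, σ_min = 115/2408
condition number: (23/4) ÷ (115/2408) = 120.4000
perturbation bound = 120.4000·1/618 = 0.1948
solve Ax = b  →  x = [-24.0000 0.5217 58.0522]
‖b‖₂ = 4.3589 and ‖x‖₂ = 62.8198
Δx = A⁻¹·δb where δb = 1/618·4.3589·d; ‖Δx‖ = 0.1477
relative error = 0.0024
realised/bound (from unrounded values) ≈ 0.0121


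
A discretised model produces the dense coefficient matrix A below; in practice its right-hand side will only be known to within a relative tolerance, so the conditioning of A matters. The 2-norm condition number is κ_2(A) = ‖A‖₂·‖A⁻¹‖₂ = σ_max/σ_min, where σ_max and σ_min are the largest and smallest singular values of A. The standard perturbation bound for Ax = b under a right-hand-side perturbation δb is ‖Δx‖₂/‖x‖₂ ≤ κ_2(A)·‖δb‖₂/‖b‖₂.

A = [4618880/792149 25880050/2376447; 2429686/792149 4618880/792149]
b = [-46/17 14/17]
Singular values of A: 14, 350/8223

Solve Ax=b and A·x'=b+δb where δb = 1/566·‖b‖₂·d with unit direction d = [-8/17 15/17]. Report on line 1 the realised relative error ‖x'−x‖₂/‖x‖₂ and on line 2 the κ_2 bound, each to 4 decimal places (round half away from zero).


from the listed singular values, σ₁ = 14, σ_n = 350/8223
condition number: 14 ÷ (350/8223) = 328.9200
worst-case relative error ≤ 328.9200 × 1/566 = 0.5811
solve Ax = b  →  x = [-41.5277 21.9862]
2-norm of b is 2.8284; of x, 46.9888
re-solving with b+δb shifts x by Δx of norm 0.1174
dividing the unrounded norms, ‖Δx‖/‖x‖ = 0.0025
so the bound overstates the realised error by a factor of ≈ 232.5826 (computed from the unrounded values)

0.0025
0.5811


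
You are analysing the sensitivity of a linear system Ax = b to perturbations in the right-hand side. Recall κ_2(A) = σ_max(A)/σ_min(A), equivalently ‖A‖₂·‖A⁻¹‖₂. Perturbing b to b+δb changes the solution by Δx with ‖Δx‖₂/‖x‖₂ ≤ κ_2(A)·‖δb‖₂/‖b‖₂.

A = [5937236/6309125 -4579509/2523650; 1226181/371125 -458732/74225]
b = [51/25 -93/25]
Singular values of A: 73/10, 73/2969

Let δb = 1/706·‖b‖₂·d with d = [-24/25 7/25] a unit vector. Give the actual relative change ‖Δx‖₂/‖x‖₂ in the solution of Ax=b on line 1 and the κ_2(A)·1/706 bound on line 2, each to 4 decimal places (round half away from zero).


largest singular value 73/10, smallest 73/2969
κ = σ_max/σ_min = (73/10)/(73/2969) = 296.9000
bound on ‖Δx‖/‖x‖: κ·ε = 296.9000·1/706 = 0.4205
solve Ax = b  →  x = [-107.8525 -57.0556]
‖b‖₂ = 4.2426 and ‖x‖₂ = 122.0144
Δx = A⁻¹·δb where δb = 1/706·4.2426·d; ‖Δx‖ = 0.2444
realised ‖Δx‖/‖x‖ = 0.0020
so the bound overstates the realised error by a factor of ≈ 209.9412 (computed from the unrounded values)

0.0020
0.4205


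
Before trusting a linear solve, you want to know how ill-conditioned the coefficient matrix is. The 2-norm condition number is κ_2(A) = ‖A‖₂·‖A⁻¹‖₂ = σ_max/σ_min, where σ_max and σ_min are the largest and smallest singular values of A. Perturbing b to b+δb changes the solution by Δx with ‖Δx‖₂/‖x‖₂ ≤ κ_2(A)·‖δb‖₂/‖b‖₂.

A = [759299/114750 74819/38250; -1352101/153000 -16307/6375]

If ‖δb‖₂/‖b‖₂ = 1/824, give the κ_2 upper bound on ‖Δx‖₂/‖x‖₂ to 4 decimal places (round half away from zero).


0.4456

AᵀA = [1027126142809/8427240000 12482335313/351135000; 12482335313/351135000 606837589/58522500]; tr = 1783217209/13483584, det = 6996025/53934336
λ_max, λ_min = (1783217209/13483584 ± √3179769282982996081/181807037485056)/2 = 529/4, 13225/13483584
κ_2(A) = √(λ_max/λ_min) = √((529/4) / (13225/13483584)) = 367.2000
perturbation bound = 367.2000·1/824 = 0.4456


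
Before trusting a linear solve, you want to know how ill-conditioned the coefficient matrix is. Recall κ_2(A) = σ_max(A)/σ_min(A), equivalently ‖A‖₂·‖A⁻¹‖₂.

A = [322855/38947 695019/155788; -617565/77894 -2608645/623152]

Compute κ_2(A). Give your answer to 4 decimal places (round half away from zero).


M = AᵀA = [949260325/7214596 4050095985/57716768; 4050095985/57716768 17281630561/461734144]. tr(M)=270014849/1597696, det(M)=714025/1597696
char-poly roots: 169 and 4225/1597696
κ_2(A) = √(λ_max/λ_min) = √(169 / (4225/1597696)) = 252.8000

252.8000


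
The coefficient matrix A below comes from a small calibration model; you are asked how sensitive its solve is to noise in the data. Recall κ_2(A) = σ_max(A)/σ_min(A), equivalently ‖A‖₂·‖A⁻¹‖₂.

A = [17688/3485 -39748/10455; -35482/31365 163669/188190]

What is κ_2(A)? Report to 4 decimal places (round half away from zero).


372.9375

form AᵀA = [15824548/585225 -35604833/1755675; -35604833/1755675 320449897/21068100] with trace 35605345/842724 and determinant 2704/210681
solving λ² − 35605345/842724·λ + 2704/210681 = 0 gives λ = 169/4, 64/210681
σ_max=√(169/4)=(13/2), σ_min=√(64/210681)=(8/459) → κ = 372.9375


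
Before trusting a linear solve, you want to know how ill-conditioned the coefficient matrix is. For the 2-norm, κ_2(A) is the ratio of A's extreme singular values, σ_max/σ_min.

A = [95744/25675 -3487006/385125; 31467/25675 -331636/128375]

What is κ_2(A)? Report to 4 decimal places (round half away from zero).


M = AᵀA = [16251337/1054729 -584266676/15820935; -584266676/15820935 21038484436/237314025]. tr(M)=146124469/1404225, det(M)=334084/156025
λ_max, λ_min = (146124469/1404225 ± √21335471792755561/1971847850625)/2 = 2601/25, 1156/56169
so κ_2 = √((2601/25) / (1156/56169)) = 71.1000

71.1000


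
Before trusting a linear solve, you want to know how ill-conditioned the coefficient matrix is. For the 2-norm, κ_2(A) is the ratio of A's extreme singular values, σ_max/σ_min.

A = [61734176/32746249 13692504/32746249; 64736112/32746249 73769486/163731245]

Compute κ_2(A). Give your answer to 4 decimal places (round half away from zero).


M = AᵀA = [9514711870720/1275049730761 10703955965472/6375248653805; 10703955965472/6375248653805 12044059107556/31876243269025]. tr(M)=148668563876/18962667025, det(M)=9834496/18962667025
char-poly roots: 196/25 and 50176/758506681
σ_max=√(196/25)=(14/5), σ_min=√(50176/758506681)=(224/27541) → κ = 344.2625

344.2625


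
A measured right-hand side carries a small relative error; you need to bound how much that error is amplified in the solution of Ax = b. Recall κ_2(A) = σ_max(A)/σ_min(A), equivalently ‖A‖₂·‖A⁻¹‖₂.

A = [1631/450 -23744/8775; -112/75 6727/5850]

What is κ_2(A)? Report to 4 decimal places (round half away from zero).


AᵀA = [622349/40500 -350056/30375; -350056/30375 3150749/364500]; tr = 875189/36450, det = 117649/7290000
solving λ² − 875189/36450·λ + 117649/7290000 = 0 gives λ = 2401/100, 49/72900
σ_max=√(2401/100)=(49/10), σ_min=√(49/72900)=(7/270) → κ = 189.0000

189.0000


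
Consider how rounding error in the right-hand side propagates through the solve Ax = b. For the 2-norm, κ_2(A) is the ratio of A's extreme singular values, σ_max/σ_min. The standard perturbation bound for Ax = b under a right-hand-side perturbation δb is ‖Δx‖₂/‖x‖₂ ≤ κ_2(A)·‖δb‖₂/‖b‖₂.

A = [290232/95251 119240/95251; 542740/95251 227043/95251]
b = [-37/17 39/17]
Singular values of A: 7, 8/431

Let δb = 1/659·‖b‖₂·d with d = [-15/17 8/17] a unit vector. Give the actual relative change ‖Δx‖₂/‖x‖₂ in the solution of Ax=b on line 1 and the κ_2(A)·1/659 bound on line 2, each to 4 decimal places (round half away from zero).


0.0016
0.5723

σ_max = 7, σ_min = 8/431
κ_2(A) = 7 / (8/431) = 377.1250
bound on ‖Δx‖/‖x‖: κ·ε = 377.1250·1/659 = 0.5723
solve Ax = b  →  x = [-62.0316 149.2473]
‖b‖₂ = 3.1623 and ‖x‖₂ = 161.6251
Δx = A⁻¹·δb where δb = 1/659·3.1623·d; ‖Δx‖ = 0.2585
realised ‖Δx‖/‖x‖ = 0.0016
so the bound overstates the realised error by a factor of ≈ 357.7723 (computed from the unrounded values)


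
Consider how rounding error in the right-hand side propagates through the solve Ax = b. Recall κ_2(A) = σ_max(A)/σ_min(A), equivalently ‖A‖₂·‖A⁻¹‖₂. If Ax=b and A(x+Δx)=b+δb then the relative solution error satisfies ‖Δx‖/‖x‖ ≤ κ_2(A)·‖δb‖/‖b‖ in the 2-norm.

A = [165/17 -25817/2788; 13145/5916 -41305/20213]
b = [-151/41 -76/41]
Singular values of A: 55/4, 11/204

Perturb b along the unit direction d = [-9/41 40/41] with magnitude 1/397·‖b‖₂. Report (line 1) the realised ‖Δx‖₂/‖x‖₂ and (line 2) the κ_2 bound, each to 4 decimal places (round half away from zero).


from the listed singular values, σ₁ = 55/4, σ_n = 11/204
condition number: (55/4) ÷ (11/204) = 255.0000
bound on ‖Δx‖/‖x‖: κ·ε = 255.0000·1/397 = 0.6423
solve Ax = b  →  x = [-13.0006 -13.2288]
‖b‖₂ = 4.1231 and ‖x‖₂ = 18.5477
re-solving with b+δb shifts x by Δx of norm 0.1926
relative error = 0.0104
so the bound overstates the realised error by a factor of ≈ 61.8542 (computed from the unrounded values)

0.0104
0.6423


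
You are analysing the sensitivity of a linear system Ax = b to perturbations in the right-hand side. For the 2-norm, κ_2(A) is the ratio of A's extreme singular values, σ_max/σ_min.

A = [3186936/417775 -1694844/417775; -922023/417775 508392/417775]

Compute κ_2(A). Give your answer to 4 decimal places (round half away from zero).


M = AᵀA = [17610699969/279257521 -9392173560/279257521; -9392173560/279257521 5009533776/279257521]. tr(M)=78270705/966289, det(M)=104976/966289
λ_max, λ_min = (78270705/966289 ± √6125897512580769/933714431521)/2 = 81, 1296/966289
so κ_2 = √(81 / (1296/966289)) = 245.7500

245.7500


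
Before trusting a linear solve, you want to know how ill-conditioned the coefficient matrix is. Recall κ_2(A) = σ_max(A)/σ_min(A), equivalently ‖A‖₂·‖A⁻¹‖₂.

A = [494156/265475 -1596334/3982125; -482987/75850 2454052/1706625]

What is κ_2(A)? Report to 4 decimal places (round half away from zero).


372.9600

M = AᵀA = [19851690041/451052644 -50249210878/5074342245; -50249210878/5074342245 508849167796/228345401025]. tr(M)=25124966689/543356100, det(M)=83521/5433561
λ_max, λ_min = (25124966689/543356100 ± √631245798465428382721/295235851407210000)/2 = 1156/25, 7225/21734244
so κ_2 = √((1156/25) / (7225/21734244)) = 372.9600


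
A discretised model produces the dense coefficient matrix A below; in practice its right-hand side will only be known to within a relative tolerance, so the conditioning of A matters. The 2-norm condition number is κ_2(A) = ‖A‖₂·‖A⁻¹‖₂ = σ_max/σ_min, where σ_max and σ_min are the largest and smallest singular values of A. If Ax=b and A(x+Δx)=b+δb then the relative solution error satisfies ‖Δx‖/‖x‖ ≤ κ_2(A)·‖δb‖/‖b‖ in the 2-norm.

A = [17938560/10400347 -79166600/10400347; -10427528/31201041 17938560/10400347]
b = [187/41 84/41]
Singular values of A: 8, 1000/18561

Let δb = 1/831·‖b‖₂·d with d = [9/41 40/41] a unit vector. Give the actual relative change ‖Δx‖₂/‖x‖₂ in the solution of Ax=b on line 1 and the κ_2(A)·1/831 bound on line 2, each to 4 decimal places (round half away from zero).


σ_max = 8, σ_min = 1000/18561
condition number: 8 ÷ (1000/18561) = 148.4880
κ_2(A)·‖δb‖/‖b‖ = 0.1787
solve Ax = b  →  x = [54.4346 11.7353]
2-norm of b is 5.0000; of x, 55.6852
δb = ε·‖b‖·d = [0.0013 0.0059]; solving A·Δx = δb gives ‖Δx‖ = 0.1117
realised ‖Δx‖/‖x‖ = 0.0020
realised/bound (from unrounded values) ≈ 0.0112

0.0020
0.1787


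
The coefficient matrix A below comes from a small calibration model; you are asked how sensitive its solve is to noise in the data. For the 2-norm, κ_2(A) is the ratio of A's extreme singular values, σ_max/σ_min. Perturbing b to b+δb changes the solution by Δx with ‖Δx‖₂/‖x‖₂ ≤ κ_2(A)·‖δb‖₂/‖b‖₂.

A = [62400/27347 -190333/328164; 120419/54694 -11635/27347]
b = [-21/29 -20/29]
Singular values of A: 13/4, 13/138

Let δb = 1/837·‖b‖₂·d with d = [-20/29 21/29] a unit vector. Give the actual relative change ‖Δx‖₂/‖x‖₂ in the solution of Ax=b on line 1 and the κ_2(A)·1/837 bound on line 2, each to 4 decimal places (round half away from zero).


from the listed singular values, σ₁ = 13/4, σ_n = 13/138
condition number: (13/4) ÷ (13/138) = 34.5000
worst-case relative error ≤ 34.5000 × 1/837 = 0.0412
solve Ax = b  →  x = [-0.3002 0.0675]
‖b‖ = 1.0000, ‖x‖ = 0.3077
Δx = A⁻¹·δb where δb = 1/837·1.0000·d; ‖Δx‖ = 0.0127
dividing the unrounded norms, ‖Δx‖/‖x‖ = 0.0412
realised/bound = 1 exactly: the bound is attained for this b and d

0.0412
0.0412


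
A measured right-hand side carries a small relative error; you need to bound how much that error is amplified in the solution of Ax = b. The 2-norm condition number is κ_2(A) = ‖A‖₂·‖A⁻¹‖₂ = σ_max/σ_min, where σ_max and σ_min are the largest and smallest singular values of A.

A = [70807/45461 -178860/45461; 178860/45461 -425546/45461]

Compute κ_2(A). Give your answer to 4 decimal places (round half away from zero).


134.5000

AᵀA = [218961721/12229009 -525311820/12229009; -525311820/12229009 1260830164/12229009]; tr = 8756165/72361, det = 58564/72361
char-poly roots: 121 and 484/72361
κ_2(A) = √(λ_max/λ_min) = √(121 / (484/72361)) = 134.5000


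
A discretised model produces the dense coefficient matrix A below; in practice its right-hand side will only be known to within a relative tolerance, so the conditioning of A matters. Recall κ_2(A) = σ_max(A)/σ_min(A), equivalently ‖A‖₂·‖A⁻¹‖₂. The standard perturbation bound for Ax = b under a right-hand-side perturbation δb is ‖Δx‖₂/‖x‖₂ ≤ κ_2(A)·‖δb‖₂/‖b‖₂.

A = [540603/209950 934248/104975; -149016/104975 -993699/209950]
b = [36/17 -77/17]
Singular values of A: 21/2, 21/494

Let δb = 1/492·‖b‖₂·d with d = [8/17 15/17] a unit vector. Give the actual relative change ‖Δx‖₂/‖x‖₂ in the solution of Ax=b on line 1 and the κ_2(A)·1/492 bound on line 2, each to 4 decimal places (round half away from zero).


largest singular value 21/2, smallest 21/494
condition number: (21/2) ÷ (21/494) = 247.0000
worst-case relative error ≤ 247.0000 × 1/492 = 0.5020
solve Ax = b  →  x = [67.8552 -19.3943]
‖b‖₂ = 5.0000 and ‖x‖₂ = 70.5725
re-solving with b+δb shifts x by Δx of norm 0.2391
realised ‖Δx‖/‖x‖ = 0.0034
so the bound overstates the realised error by a factor of ≈ 148.2022 (computed from the unrounded values)

0.0034
0.5020


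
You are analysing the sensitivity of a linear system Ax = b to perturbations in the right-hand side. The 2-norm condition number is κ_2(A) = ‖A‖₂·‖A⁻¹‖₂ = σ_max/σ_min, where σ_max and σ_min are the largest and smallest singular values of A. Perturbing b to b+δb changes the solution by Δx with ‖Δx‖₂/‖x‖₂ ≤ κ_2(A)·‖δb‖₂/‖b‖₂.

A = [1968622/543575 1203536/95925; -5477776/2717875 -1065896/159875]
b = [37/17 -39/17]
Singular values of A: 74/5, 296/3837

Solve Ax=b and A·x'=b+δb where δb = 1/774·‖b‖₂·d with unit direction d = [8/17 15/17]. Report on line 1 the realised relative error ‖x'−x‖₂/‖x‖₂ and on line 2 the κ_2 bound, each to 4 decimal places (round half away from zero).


0.0041
0.2479

from the listed singular values, σ₁ = 74/5, σ_n = 296/3837
κ = σ_max/σ_min = (74/5)/(296/3837) = 191.8500
κ_2(A)·‖δb‖/‖b‖ = 0.2479
solve Ax = b  →  x = [12.5011 -3.4350]
‖b‖₂ = 3.1623 and ‖x‖₂ = 12.9644
Δx = A⁻¹·δb where δb = 1/774·3.1623·d; ‖Δx‖ = 0.0530
dividing the unrounded norms, ‖Δx‖/‖x‖ = 0.0041
so the bound overstates the realised error by a factor of ≈ 60.6757 (computed from the unrounded values)


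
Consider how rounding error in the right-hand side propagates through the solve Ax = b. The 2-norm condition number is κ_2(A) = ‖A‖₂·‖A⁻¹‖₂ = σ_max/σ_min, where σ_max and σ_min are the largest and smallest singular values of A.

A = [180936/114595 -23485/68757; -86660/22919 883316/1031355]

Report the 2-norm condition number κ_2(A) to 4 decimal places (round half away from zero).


AᵀA = [1304655184/77704225 -105675752/27973521; -105675752/27973521 5351152849/6294042225]; tr = 66048913/3744225, det = 38416/10400625
eigenvalues of AᵀA: λ = (tr ± √(tr²−4·det))/2 = 441/25, 784/3744225
κ_2(A) = √(λ_max/λ_min) = √((441/25) / (784/3744225)) = 290.2500

290.2500


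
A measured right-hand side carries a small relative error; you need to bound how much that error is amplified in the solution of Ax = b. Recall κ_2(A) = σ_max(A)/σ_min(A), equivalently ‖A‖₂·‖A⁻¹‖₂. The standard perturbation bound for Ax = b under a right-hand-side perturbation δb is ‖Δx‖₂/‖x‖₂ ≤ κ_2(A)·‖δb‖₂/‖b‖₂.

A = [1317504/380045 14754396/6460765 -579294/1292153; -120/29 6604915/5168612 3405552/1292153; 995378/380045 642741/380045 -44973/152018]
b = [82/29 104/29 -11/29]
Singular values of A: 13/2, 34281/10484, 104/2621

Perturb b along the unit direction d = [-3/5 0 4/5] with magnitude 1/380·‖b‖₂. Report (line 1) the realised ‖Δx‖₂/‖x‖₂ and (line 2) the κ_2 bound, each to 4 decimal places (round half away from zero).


largest singular value 13/2, smallest 104/2621
κ_2(A) = (13/2) / (104/2621) = 163.8125
bound on ‖Δx‖/‖x‖: κ·ε = 163.8125·1/380 = 0.4311
solve Ax = b  →  x = [-19.5281 22.9464 -40.4250]
‖b‖₂ = 4.5826 and ‖x‖₂ = 50.4189
with δb = [-0.0072 0.0000 0.0096], A·Δx = δb → ‖Δx‖ = 0.3039
relative error = 0.0060
realised/bound (from unrounded values) ≈ 0.0140

0.0060
0.4311


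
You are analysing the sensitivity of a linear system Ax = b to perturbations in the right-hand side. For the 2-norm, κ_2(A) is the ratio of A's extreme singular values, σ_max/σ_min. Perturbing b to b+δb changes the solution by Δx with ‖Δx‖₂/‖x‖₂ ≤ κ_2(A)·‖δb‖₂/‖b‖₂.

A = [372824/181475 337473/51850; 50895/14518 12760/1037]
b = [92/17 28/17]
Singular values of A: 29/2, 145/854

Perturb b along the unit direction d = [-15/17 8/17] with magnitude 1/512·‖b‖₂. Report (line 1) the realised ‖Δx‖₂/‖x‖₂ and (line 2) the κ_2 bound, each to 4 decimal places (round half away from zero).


largest singular value 29/2, smallest 145/854
condition number: (29/2) ÷ (145/854) = 85.4000
κ_2(A)·‖δb‖/‖b‖ = 0.1668
solve Ax = b  →  x = [22.6935 -6.3316]
2-norm of b is 5.6569; of x, 23.5602
with δb = [-0.0097 0.0052], A·Δx = δb → ‖Δx‖ = 0.0651
relative error = 0.0028
tightness: 0.0028 against a bound of 0.1668 (unrounded ratio ≈ 0.0166)

0.0028
0.1668


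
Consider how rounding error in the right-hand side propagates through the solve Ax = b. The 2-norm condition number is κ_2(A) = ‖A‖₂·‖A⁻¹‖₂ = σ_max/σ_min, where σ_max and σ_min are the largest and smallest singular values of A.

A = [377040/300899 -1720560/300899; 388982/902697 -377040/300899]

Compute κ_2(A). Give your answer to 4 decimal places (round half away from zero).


AᵀA = [851124004/484748289 -414995360/53860921; -414995360/53860921 1845619200/53860921]; tr = 10387684/288369, det = 25600/32041
eigenvalues of AᵀA: λ = (tr ± √(tr²−4·det))/2 = 36, 6400/288369
κ_2(A) = √(λ_max/λ_min) = √(36 / (6400/288369)) = 40.2750

40.2750


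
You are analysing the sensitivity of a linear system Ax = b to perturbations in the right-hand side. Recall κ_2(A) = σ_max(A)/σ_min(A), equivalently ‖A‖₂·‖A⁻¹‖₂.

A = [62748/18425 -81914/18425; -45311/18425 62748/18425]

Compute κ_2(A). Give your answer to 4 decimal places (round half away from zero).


73.7000

AᵀA = [239615929/13579225 -319324572/13579225; -319324572/13579225 425888596/13579225]; tr = 26620181/543169, det = 240100/543169
solving λ² − 26620181/543169·λ + 240100/543169 = 0 gives λ = 49, 4900/543169
σ_max=√49=7, σ_min=√(4900/543169)=(70/737) → κ = 73.7000
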